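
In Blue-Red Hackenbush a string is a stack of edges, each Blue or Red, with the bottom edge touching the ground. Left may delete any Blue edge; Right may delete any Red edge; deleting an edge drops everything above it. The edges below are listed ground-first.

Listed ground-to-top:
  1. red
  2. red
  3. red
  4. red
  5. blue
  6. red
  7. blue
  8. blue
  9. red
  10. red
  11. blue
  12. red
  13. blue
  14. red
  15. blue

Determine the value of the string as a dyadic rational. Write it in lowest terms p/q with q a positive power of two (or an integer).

r: Left { (no moves) }, Right { 0 } ⇒ simplest -1
rr: Left { (no moves) }, Right { -1, 0 } ⇒ simplest -2
rrr: Left { (no moves) }, Right { -2, -1, 0 } ⇒ simplest -3
rrrr: Left { (no moves) }, Right { -3, -2, -1, 0 } ⇒ simplest -4
rrrrb: Left { -4 }, Right { -3, -2, -1, 0 } ⇒ simplest -7/2
rrrrbr: Left { -4 }, Right { -7/2, -3, -2, -1, 0 } ⇒ simplest -15/4
rrrrbrb: Left { -4, -15/4 }, Right { -7/2, -3, -2, -1, 0 } ⇒ simplest -29/8
rrrrbrbb: Left { -4, -15/4, -29/8 }, Right { -7/2, -3, -2, -1, 0 } ⇒ simplest -57/16
rrrrbrbbr: Left { -4, -15/4, -29/8 }, Right { -57/16, -7/2, -3, -2, -1, 0 } ⇒ simplest -115/32
rrrrbrbbrr: Left { -4, -15/4, -29/8 }, Right { -115/32, -57/16, -7/2, -3, -2, -1, 0 } ⇒ simplest -231/64
rrrrbrbbrrb: Left { -4, -15/4, -29/8, -231/64 }, Right { -115/32, -57/16, -7/2, -3, -2, -1, 0 } ⇒ simplest -461/128
rrrrbrbbrrbr: Left { -4, -15/4, -29/8, -231/64 }, Right { -461/128, -115/32, -57/16, -7/2, -3, -2, -1, 0 } ⇒ simplest -923/256
rrrrbrbbrrbrb: Left { -4, -15/4, -29/8, -231/64, -923/256 }, Right { -461/128, -115/32, -57/16, -7/2, -3, -2, -1, 0 } ⇒ simplest -1845/512
rrrrbrbbrrbrbr: Left { -4, -15/4, -29/8, -231/64, -923/256 }, Right { -1845/512, -461/128, -115/32, -57/16, -7/2, -3, -2, -1, 0 } ⇒ simplest -3691/1024
rrrrbrbbrrbrbrb: Left { -4, -15/4, -29/8, -231/64, -923/256, -3691/1024 }, Right { -1845/512, -461/128, -115/32, -57/16, -7/2, -3, -2, -1, 0 } ⇒ simplest -7381/2048

-7381/2048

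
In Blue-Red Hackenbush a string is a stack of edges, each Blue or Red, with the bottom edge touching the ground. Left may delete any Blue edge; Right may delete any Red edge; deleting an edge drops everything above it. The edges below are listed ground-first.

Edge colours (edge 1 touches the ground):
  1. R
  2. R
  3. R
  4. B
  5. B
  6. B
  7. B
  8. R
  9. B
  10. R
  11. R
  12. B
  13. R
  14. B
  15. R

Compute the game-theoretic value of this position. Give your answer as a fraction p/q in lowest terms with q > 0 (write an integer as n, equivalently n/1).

-8555/4096

step 1: add R to get R; options L={ none } R={ 0 } ⇒ -1
step 2: add R to get RR; options L={ none } R={ -1 0 } ⇒ -2
step 3: add R to get RRR; options L={ none } R={ -2 -1 0 } ⇒ -3
step 4: add B to get RRRB; options L={ -3 } R={ -2 -1 0 } ⇒ -5/2
step 5: add B to get RRRBB; options L={ -3 -5/2 } R={ -2 -1 0 } ⇒ -9/4
step 6: add B to get RRRBBB; options L={ -3 -5/2 -9/4 } R={ -2 -1 0 } ⇒ -17/8
step 7: add B to get RRRBBBB; options L={ -3 -5/2 -9/4 -17/8 } R={ -2 -1 0 } ⇒ -33/16
step 8: add R to get RRRBBBBR; options L={ -3 -5/2 -9/4 -17/8 } R={ -33/16 -2 -1 0 } ⇒ -67/32
step 9: add B to get RRRBBBBRB; options L={ -3 -5/2 -9/4 -17/8 -67/32 } R={ -33/16 -2 -1 0 } ⇒ -133/64
step 10: add R to get RRRBBBBRBR; options L={ -3 -5/2 -9/4 -17/8 -67/32 } R={ -133/64 -33/16 -2 -1 0 } ⇒ -267/128
step 11: add R to get RRRBBBBRBRR; options L={ -3 -5/2 -9/4 -17/8 -67/32 } R={ -267/128 -133/64 -33/16 -2 -1 0 } ⇒ -535/256
step 12: add B to get RRRBBBBRBRRB; options L={ -3 -5/2 -9/4 -17/8 -67/32 -535/256 } R={ -267/128 -133/64 -33/16 -2 -1 0 } ⇒ -1069/512
step 13: add R to get RRRBBBBRBRRBR; options L={ -3 -5/2 -9/4 -17/8 -67/32 -535/256 } R={ -1069/512 -267/128 -133/64 -33/16 -2 -1 0 } ⇒ -2139/1024
step 14: add B to get RRRBBBBRBRRBRB; options L={ -3 -5/2 -9/4 -17/8 -67/32 -535/256 -2139/1024 } R={ -1069/512 -267/128 -133/64 -33/16 -2 -1 0 } ⇒ -4277/2048
step 15: add R to get RRRBBBBRBRRBRBR; options L={ -3 -5/2 -9/4 -17/8 -67/32 -535/256 -2139/1024 } R={ -4277/2048 -1069/512 -267/128 -133/64 -33/16 -2 -1 0 } ⇒ -8555/4096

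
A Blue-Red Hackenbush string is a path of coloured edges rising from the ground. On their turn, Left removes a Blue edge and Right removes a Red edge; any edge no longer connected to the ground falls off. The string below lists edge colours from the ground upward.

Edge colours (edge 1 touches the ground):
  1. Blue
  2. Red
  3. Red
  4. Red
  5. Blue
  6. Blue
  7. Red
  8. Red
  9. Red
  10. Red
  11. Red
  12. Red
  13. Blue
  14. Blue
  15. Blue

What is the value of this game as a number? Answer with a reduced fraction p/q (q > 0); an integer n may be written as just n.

3087/16384

B: Left { 0 }, Right { · } -> simplest 1
BR: Left { 0 }, Right { 1 } -> simplest 1/2
BRR: Left { 0 }, Right { 1/2 1 } -> simplest 1/4
BRRR: Left { 0 }, Right { 1/4 1/2 1 } -> simplest 1/8
BRRRB: Left { 0 1/8 }, Right { 1/4 1/2 1 } -> simplest 3/16
BRRRBB: Left { 0 1/8 3/16 }, Right { 1/4 1/2 1 } -> simplest 7/32
BRRRBBR: Left { 0 1/8 3/16 }, Right { 7/32 1/4 1/2 1 } -> simplest 13/64
BRRRBBRR: Left { 0 1/8 3/16 }, Right { 13/64 7/32 1/4 1/2 1 } -> simplest 25/128
BRRRBBRRR: Left { 0 1/8 3/16 }, Right { 25/128 13/64 7/32 1/4 1/2 1 } -> simplest 49/256
BRRRBBRRRR: Left { 0 1/8 3/16 }, Right { 49/256 25/128 13/64 7/32 1/4 1/2 1 } -> simplest 97/512
BRRRBBRRRRR: Left { 0 1/8 3/16 }, Right { 97/512 49/256 25/128 13/64 7/32 1/4 1/2 1 } -> simplest 193/1024
BRRRBBRRRRRR: Left { 0 1/8 3/16 }, Right { 193/1024 97/512 49/256 25/128 13/64 7/32 1/4 1/2 1 } -> simplest 385/2048
BRRRBBRRRRRRB: Left { 0 1/8 3/16 385/2048 }, Right { 193/1024 97/512 49/256 25/128 13/64 7/32 1/4 1/2 1 } -> simplest 771/4096
BRRRBBRRRRRRBB: Left { 0 1/8 3/16 385/2048 771/4096 }, Right { 193/1024 97/512 49/256 25/128 13/64 7/32 1/4 1/2 1 } -> simplest 1543/8192
BRRRBBRRRRRRBBB: Left { 0 1/8 3/16 385/2048 771/4096 1543/8192 }, Right { 193/1024 97/512 49/256 25/128 13/64 7/32 1/4 1/2 1 } -> simplest 3087/16384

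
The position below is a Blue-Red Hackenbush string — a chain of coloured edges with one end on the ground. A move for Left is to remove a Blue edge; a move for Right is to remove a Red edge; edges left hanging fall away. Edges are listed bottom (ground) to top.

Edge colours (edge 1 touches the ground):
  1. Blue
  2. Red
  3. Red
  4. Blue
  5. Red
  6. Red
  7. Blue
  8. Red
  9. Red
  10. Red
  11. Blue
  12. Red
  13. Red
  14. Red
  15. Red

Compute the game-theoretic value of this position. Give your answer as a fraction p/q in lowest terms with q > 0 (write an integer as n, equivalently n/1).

1 of 15 · B · max L 0 · min R +∞ — 1
2 of 15 · BR · max L 0 · min R 1 — 1/2
3 of 15 · BRR · max L 0 · min R 1/2 — 1/4
4 of 15 · BRRB · max L 1/4 · min R 1/2 — 3/8
5 of 15 · BRRBR · max L 1/4 · min R 3/8 — 5/16
6 of 15 · BRRBRR · max L 1/4 · min R 5/16 — 9/32
7 of 15 · BRRBRRB · max L 9/32 · min R 5/16 — 19/64
8 of 15 · BRRBRRBR · max L 9/32 · min R 19/64 — 37/128
9 of 15 · BRRBRRBRR · max L 9/32 · min R 37/128 — 73/256
10 of 15 · BRRBRRBRRR · max L 9/32 · min R 73/256 — 145/512
11 of 15 · BRRBRRBRRRB · max L 145/512 · min R 73/256 — 291/1024
12 of 15 · BRRBRRBRRRBR · max L 145/512 · min R 291/1024 — 581/2048
13 of 15 · BRRBRRBRRRBRR · max L 145/512 · min R 581/2048 — 1161/4096
14 of 15 · BRRBRRBRRRBRRR · max L 145/512 · min R 1161/4096 — 2321/8192
15 of 15 · BRRBRRBRRRBRRRR · max L 145/512 · min R 2321/8192 — 4641/16384

4641/16384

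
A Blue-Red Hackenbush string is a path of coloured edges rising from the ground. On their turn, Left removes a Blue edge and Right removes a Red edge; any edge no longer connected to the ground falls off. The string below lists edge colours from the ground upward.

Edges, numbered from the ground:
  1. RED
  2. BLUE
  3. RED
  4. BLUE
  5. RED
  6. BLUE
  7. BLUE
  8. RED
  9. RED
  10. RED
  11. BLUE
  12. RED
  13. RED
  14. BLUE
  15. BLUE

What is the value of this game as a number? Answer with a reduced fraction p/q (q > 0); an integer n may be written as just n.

val_1 [R]  L=[none]  R=[0]  so -1
val_2 [RB]  L=[-1]  R=[0]  so -1/2
val_3 [RBR]  L=[-1]  R=[-1/2,0]  so -3/4
val_4 [RBRB]  L=[-1,-3/4]  R=[-1/2,0]  so -5/8
val_5 [RBRBR]  L=[-1,-3/4]  R=[-5/8,-1/2,0]  so -11/16
val_6 [RBRBRB]  L=[-1,-3/4,-11/16]  R=[-5/8,-1/2,0]  so -21/32
val_7 [RBRBRBB]  L=[-1,-3/4,-11/16,-21/32]  R=[-5/8,-1/2,0]  so -41/64
val_8 [RBRBRBBR]  L=[-1,-3/4,-11/16,-21/32]  R=[-41/64,-5/8,-1/2,0]  so -83/128
val_9 [RBRBRBBRR]  L=[-1,-3/4,-11/16,-21/32]  R=[-83/128,-41/64,-5/8,-1/2,0]  so -167/256
val_10 [RBRBRBBRRR]  L=[-1,-3/4,-11/16,-21/32]  R=[-167/256,-83/128,-41/64,-5/8,-1/2,0]  so -335/512
val_11 [RBRBRBBRRRB]  L=[-1,-3/4,-11/16,-21/32,-335/512]  R=[-167/256,-83/128,-41/64,-5/8,-1/2,0]  so -669/1024
val_12 [RBRBRBBRRRBR]  L=[-1,-3/4,-11/16,-21/32,-335/512]  R=[-669/1024,-167/256,-83/128,-41/64,-5/8,-1/2,0]  so -1339/2048
val_13 [RBRBRBBRRRBRR]  L=[-1,-3/4,-11/16,-21/32,-335/512]  R=[-1339/2048,-669/1024,-167/256,-83/128,-41/64,-5/8,-1/2,0]  so -2679/4096
val_14 [RBRBRBBRRRBRRB]  L=[-1,-3/4,-11/16,-21/32,-335/512,-2679/4096]  R=[-1339/2048,-669/1024,-167/256,-83/128,-41/64,-5/8,-1/2,0]  so -5357/8192
val_15 [RBRBRBBRRRBRRBB]  L=[-1,-3/4,-11/16,-21/32,-335/512,-2679/4096,-5357/8192]  R=[-1339/2048,-669/1024,-167/256,-83/128,-41/64,-5/8,-1/2,0]  so -10713/16384

-10713/16384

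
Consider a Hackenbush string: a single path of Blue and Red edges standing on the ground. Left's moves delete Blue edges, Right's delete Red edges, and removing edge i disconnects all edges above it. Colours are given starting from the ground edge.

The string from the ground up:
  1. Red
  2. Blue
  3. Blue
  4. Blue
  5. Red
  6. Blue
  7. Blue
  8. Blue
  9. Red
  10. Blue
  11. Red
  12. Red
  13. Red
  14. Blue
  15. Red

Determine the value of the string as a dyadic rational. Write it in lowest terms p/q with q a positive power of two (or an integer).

-2235/16384

Recurse on prefixes of the 15-edge string Red Blue Blue Blue Red Blue Blue Blue Red Blue Red Red Red Blue Red:
edge 1 of 15 (Red): { — | 0 } -> -1
edge 2 of 15 (Blue): { -1 | 0 } -> -1/2
edge 3 of 15 (Blue): { -1,-1/2 | 0 } -> -1/4
edge 4 of 15 (Blue): { -1,-1/2,-1/4 | 0 } -> -1/8
edge 5 of 15 (Red): { -1,-1/2,-1/4 | -1/8,0 } -> -3/16
edge 6 of 15 (Blue): { -1,-1/2,-1/4,-3/16 | -1/8,0 } -> -5/32
edge 7 of 15 (Blue): { -1,-1/2,-1/4,-3/16,-5/32 | -1/8,0 } -> -9/64
edge 8 of 15 (Blue): { -1,-1/2,-1/4,-3/16,-5/32,-9/64 | -1/8,0 } -> -17/128
edge 9 of 15 (Red): { -1,-1/2,-1/4,-3/16,-5/32,-9/64 | -17/128,-1/8,0 } -> -35/256
edge 10 of 15 (Blue): { -1,-1/2,-1/4,-3/16,-5/32,-9/64,-35/256 | -17/128,-1/8,0 } -> -69/512
edge 11 of 15 (Red): { -1,-1/2,-1/4,-3/16,-5/32,-9/64,-35/256 | -69/512,-17/128,-1/8,0 } -> -139/1024
edge 12 of 15 (Red): { -1,-1/2,-1/4,-3/16,-5/32,-9/64,-35/256 | -139/1024,-69/512,-17/128,-1/8,0 } -> -279/2048
edge 13 of 15 (Red): { -1,-1/2,-1/4,-3/16,-5/32,-9/64,-35/256 | -279/2048,-139/1024,-69/512,-17/128,-1/8,0 } -> -559/4096
edge 14 of 15 (Blue): { -1,-1/2,-1/4,-3/16,-5/32,-9/64,-35/256,-559/4096 | -279/2048,-139/1024,-69/512,-17/128,-1/8,0 } -> -1117/8192
edge 15 of 15 (Red): { -1,-1/2,-1/4,-3/16,-5/32,-9/64,-35/256,-559/4096 | -1117/8192,-279/2048,-139/1024,-69/512,-17/128,-1/8,0 } -> -2235/16384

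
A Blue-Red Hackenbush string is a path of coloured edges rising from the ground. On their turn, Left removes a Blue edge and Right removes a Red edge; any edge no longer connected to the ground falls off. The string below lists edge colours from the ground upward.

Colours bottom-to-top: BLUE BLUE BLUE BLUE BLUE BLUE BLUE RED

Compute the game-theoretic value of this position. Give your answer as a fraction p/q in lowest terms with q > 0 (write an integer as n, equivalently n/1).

Prefix values for BLUE BLUE BLUE BLUE BLUE BLUE BLUE RED via {L|R} + simplicity:
step 1: add BLUE to get B; options L={ 0 } R={ ∅ } gives 1
step 2: add BLUE to get BB; options L={ 0; 1 } R={ ∅ } gives 2
step 3: add BLUE to get BBB; options L={ 0; 1; 2 } R={ ∅ } gives 3
step 4: add BLUE to get BBBB; options L={ 0; 1; 2; 3 } R={ ∅ } gives 4
step 5: add BLUE to get BBBBB; options L={ 0; 1; 2; 3; 4 } R={ ∅ } gives 5
step 6: add BLUE to get BBBBBB; options L={ 0; 1; 2; 3; 4; 5 } R={ ∅ } gives 6
step 7: add BLUE to get BBBBBBB; options L={ 0; 1; 2; 3; 4; 5; 6 } R={ ∅ } gives 7
step 8: add RED to get BBBBBBBR; options L={ 0; 1; 2; 3; 4; 5; 6 } R={ 7 } gives 13/2

13/2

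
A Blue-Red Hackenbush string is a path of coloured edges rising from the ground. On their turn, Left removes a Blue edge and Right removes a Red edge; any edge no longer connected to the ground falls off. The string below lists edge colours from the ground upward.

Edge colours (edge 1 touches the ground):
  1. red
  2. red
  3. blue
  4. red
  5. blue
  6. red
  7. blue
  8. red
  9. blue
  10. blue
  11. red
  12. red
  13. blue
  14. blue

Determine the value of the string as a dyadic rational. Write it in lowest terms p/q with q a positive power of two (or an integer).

-6809/4096

edge 1 of 14 (red): { ∅ | 0 } gives -1
edge 2 of 14 (red): { ∅ | -1 0 } gives -2
edge 3 of 14 (blue): { -2 | -1 0 } gives -3/2
edge 4 of 14 (red): { -2 | -3/2 -1 0 } gives -7/4
edge 5 of 14 (blue): { -2 -7/4 | -3/2 -1 0 } gives -13/8
edge 6 of 14 (red): { -2 -7/4 | -13/8 -3/2 -1 0 } gives -27/16
edge 7 of 14 (blue): { -2 -7/4 -27/16 | -13/8 -3/2 -1 0 } gives -53/32
edge 8 of 14 (red): { -2 -7/4 -27/16 | -53/32 -13/8 -3/2 -1 0 } gives -107/64
edge 9 of 14 (blue): { -2 -7/4 -27/16 -107/64 | -53/32 -13/8 -3/2 -1 0 } gives -213/128
edge 10 of 14 (blue): { -2 -7/4 -27/16 -107/64 -213/128 | -53/32 -13/8 -3/2 -1 0 } gives -425/256
edge 11 of 14 (red): { -2 -7/4 -27/16 -107/64 -213/128 | -425/256 -53/32 -13/8 -3/2 -1 0 } gives -851/512
edge 12 of 14 (red): { -2 -7/4 -27/16 -107/64 -213/128 | -851/512 -425/256 -53/32 -13/8 -3/2 -1 0 } gives -1703/1024
edge 13 of 14 (blue): { -2 -7/4 -27/16 -107/64 -213/128 -1703/1024 | -851/512 -425/256 -53/32 -13/8 -3/2 -1 0 } gives -3405/2048
edge 14 of 14 (blue): { -2 -7/4 -27/16 -107/64 -213/128 -1703/1024 -3405/2048 | -851/512 -425/256 -53/32 -13/8 -3/2 -1 0 } gives -6809/4096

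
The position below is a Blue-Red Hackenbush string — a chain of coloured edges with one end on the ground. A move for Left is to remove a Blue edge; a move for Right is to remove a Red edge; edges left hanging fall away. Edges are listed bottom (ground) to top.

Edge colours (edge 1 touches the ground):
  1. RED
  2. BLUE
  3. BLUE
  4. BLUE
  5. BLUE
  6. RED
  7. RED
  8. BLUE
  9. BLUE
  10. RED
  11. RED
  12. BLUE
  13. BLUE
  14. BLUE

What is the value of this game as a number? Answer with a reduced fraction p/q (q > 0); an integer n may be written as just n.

Recurse on prefixes of the 14-edge string RED BLUE BLUE BLUE BLUE RED RED BLUE BLUE RED RED BLUE BLUE BLUE:
v(R) = { (no moves) | 0 } → -1
v(RB) = { -1 | 0 } → -1/2
v(RBB) = { -1; -1/2 | 0 } → -1/4
v(RBBB) = { -1; -1/2; -1/4 | 0 } → -1/8
v(RBBBB) = { -1; -1/2; -1/4; -1/8 | 0 } → -1/16
v(RBBBBR) = { -1; -1/2; -1/4; -1/8 | -1/16; 0 } → -3/32
v(RBBBBRR) = { -1; -1/2; -1/4; -1/8 | -3/32; -1/16; 0 } → -7/64
v(RBBBBRRB) = { -1; -1/2; -1/4; -1/8; -7/64 | -3/32; -1/16; 0 } → -13/128
v(RBBBBRRBB) = { -1; -1/2; -1/4; -1/8; -7/64; -13/128 | -3/32; -1/16; 0 } → -25/256
v(RBBBBRRBBR) = { -1; -1/2; -1/4; -1/8; -7/64; -13/128 | -25/256; -3/32; -1/16; 0 } → -51/512
v(RBBBBRRBBRR) = { -1; -1/2; -1/4; -1/8; -7/64; -13/128 | -51/512; -25/256; -3/32; -1/16; 0 } → -103/1024
v(RBBBBRRBBRRB) = { -1; -1/2; -1/4; -1/8; -7/64; -13/128; -103/1024 | -51/512; -25/256; -3/32; -1/16; 0 } → -205/2048
v(RBBBBRRBBRRBB) = { -1; -1/2; -1/4; -1/8; -7/64; -13/128; -103/1024; -205/2048 | -51/512; -25/256; -3/32; -1/16; 0 } → -409/4096
v(RBBBBRRBBRRBBB) = { -1; -1/2; -1/4; -1/8; -7/64; -13/128; -103/1024; -205/2048; -409/4096 | -51/512; -25/256; -3/32; -1/16; 0 } → -817/8192

-817/8192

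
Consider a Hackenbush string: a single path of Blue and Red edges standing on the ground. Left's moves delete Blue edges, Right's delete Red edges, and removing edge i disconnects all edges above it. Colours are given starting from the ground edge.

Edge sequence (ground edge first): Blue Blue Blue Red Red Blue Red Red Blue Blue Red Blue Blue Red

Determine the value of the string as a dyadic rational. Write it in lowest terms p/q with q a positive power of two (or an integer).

edge 1 of 14 (Blue): { 0 |  } gives 1
edge 2 of 14 (Blue): { 0; 1 |  } gives 2
edge 3 of 14 (Blue): { 0; 1; 2 |  } gives 3
edge 4 of 14 (Red): { 0; 1; 2 | 3 } gives 5/2
edge 5 of 14 (Red): { 0; 1; 2 | 5/2; 3 } gives 9/4
edge 6 of 14 (Blue): { 0; 1; 2; 9/4 | 5/2; 3 } gives 19/8
edge 7 of 14 (Red): { 0; 1; 2; 9/4 | 19/8; 5/2; 3 } gives 37/16
edge 8 of 14 (Red): { 0; 1; 2; 9/4 | 37/16; 19/8; 5/2; 3 } gives 73/32
edge 9 of 14 (Blue): { 0; 1; 2; 9/4; 73/32 | 37/16; 19/8; 5/2; 3 } gives 147/64
edge 10 of 14 (Blue): { 0; 1; 2; 9/4; 73/32; 147/64 | 37/16; 19/8; 5/2; 3 } gives 295/128
edge 11 of 14 (Red): { 0; 1; 2; 9/4; 73/32; 147/64 | 295/128; 37/16; 19/8; 5/2; 3 } gives 589/256
edge 12 of 14 (Blue): { 0; 1; 2; 9/4; 73/32; 147/64; 589/256 | 295/128; 37/16; 19/8; 5/2; 3 } gives 1179/512
edge 13 of 14 (Blue): { 0; 1; 2; 9/4; 73/32; 147/64; 589/256; 1179/512 | 295/128; 37/16; 19/8; 5/2; 3 } gives 2359/1024
edge 14 of 14 (Red): { 0; 1; 2; 9/4; 73/32; 147/64; 589/256; 1179/512 | 2359/1024; 295/128; 37/16; 19/8; 5/2; 3 } gives 4717/2048

4717/2048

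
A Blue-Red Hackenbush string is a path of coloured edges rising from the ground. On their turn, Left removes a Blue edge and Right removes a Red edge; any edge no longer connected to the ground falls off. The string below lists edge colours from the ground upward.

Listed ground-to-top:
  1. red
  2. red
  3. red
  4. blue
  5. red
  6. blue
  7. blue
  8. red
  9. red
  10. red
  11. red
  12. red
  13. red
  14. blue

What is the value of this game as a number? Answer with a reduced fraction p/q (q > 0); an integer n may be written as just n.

-5373/2048

v_1 [r]  L=[none]  R=[0]  -> -1
v_2 [rr]  L=[none]  R=[-1; 0]  -> -2
v_3 [rrr]  L=[none]  R=[-2; -1; 0]  -> -3
v_4 [rrrb]  L=[-3]  R=[-2; -1; 0]  -> -5/2
v_5 [rrrbr]  L=[-3]  R=[-5/2; -2; -1; 0]  -> -11/4
v_6 [rrrbrb]  L=[-3; -11/4]  R=[-5/2; -2; -1; 0]  -> -21/8
v_7 [rrrbrbb]  L=[-3; -11/4; -21/8]  R=[-5/2; -2; -1; 0]  -> -41/16
v_8 [rrrbrbbr]  L=[-3; -11/4; -21/8]  R=[-41/16; -5/2; -2; -1; 0]  -> -83/32
v_9 [rrrbrbbrr]  L=[-3; -11/4; -21/8]  R=[-83/32; -41/16; -5/2; -2; -1; 0]  -> -167/64
v_10 [rrrbrbbrrr]  L=[-3; -11/4; -21/8]  R=[-167/64; -83/32; -41/16; -5/2; -2; -1; 0]  -> -335/128
v_11 [rrrbrbbrrrr]  L=[-3; -11/4; -21/8]  R=[-335/128; -167/64; -83/32; -41/16; -5/2; -2; -1; 0]  -> -671/256
v_12 [rrrbrbbrrrrr]  L=[-3; -11/4; -21/8]  R=[-671/256; -335/128; -167/64; -83/32; -41/16; -5/2; -2; -1; 0]  -> -1343/512
v_13 [rrrbrbbrrrrrr]  L=[-3; -11/4; -21/8]  R=[-1343/512; -671/256; -335/128; -167/64; -83/32; -41/16; -5/2; -2; -1; 0]  -> -2687/1024
v_14 [rrrbrbbrrrrrrb]  L=[-3; -11/4; -21/8; -2687/1024]  R=[-1343/512; -671/256; -335/128; -167/64; -83/32; -41/16; -5/2; -2; -1; 0]  -> -5373/2048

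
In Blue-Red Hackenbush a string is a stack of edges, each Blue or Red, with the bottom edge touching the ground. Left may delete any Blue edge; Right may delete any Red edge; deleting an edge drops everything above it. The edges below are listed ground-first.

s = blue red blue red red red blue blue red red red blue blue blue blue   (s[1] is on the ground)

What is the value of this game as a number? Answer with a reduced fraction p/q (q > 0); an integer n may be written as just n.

8991/16384

Prefix values for blue red blue red red red blue blue red red red blue blue blue blue via {L|R} + simplicity:
edge 1 of 15 (blue): { 0 | · } => 1
edge 2 of 15 (red): { 0 | 1 } => 1/2
edge 3 of 15 (blue): { 0 1/2 | 1 } => 3/4
edge 4 of 15 (red): { 0 1/2 | 3/4 1 } => 5/8
edge 5 of 15 (red): { 0 1/2 | 5/8 3/4 1 } => 9/16
edge 6 of 15 (red): { 0 1/2 | 9/16 5/8 3/4 1 } => 17/32
edge 7 of 15 (blue): { 0 1/2 17/32 | 9/16 5/8 3/4 1 } => 35/64
edge 8 of 15 (blue): { 0 1/2 17/32 35/64 | 9/16 5/8 3/4 1 } => 71/128
edge 9 of 15 (red): { 0 1/2 17/32 35/64 | 71/128 9/16 5/8 3/4 1 } => 141/256
edge 10 of 15 (red): { 0 1/2 17/32 35/64 | 141/256 71/128 9/16 5/8 3/4 1 } => 281/512
edge 11 of 15 (red): { 0 1/2 17/32 35/64 | 281/512 141/256 71/128 9/16 5/8 3/4 1 } => 561/1024
edge 12 of 15 (blue): { 0 1/2 17/32 35/64 561/1024 | 281/512 141/256 71/128 9/16 5/8 3/4 1 } => 1123/2048
edge 13 of 15 (blue): { 0 1/2 17/32 35/64 561/1024 1123/2048 | 281/512 141/256 71/128 9/16 5/8 3/4 1 } => 2247/4096
edge 14 of 15 (blue): { 0 1/2 17/32 35/64 561/1024 1123/2048 2247/4096 | 281/512 141/256 71/128 9/16 5/8 3/4 1 } => 4495/8192
edge 15 of 15 (blue): { 0 1/2 17/32 35/64 561/1024 1123/2048 2247/4096 4495/8192 | 281/512 141/256 71/128 9/16 5/8 3/4 1 } => 8991/16384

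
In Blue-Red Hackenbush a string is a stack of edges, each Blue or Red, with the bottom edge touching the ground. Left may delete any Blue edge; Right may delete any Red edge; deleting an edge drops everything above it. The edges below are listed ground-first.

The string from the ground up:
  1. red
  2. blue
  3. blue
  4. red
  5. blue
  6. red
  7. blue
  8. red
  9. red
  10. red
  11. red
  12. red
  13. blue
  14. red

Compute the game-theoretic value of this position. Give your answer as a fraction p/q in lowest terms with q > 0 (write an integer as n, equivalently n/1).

Prefix values for red blue blue red blue red blue red red red red red blue red via {L|R} + simplicity:
g_1 [r]  L=[none]  R=[0]  gives -1
g_2 [rb]  L=[-1]  R=[0]  gives -1/2
g_3 [rbb]  L=[-1 -1/2]  R=[0]  gives -1/4
g_4 [rbbr]  L=[-1 -1/2]  R=[-1/4 0]  gives -3/8
g_5 [rbbrb]  L=[-1 -1/2 -3/8]  R=[-1/4 0]  gives -5/16
g_6 [rbbrbr]  L=[-1 -1/2 -3/8]  R=[-5/16 -1/4 0]  gives -11/32
g_7 [rbbrbrb]  L=[-1 -1/2 -3/8 -11/32]  R=[-5/16 -1/4 0]  gives -21/64
g_8 [rbbrbrbr]  L=[-1 -1/2 -3/8 -11/32]  R=[-21/64 -5/16 -1/4 0]  gives -43/128
g_9 [rbbrbrbrr]  L=[-1 -1/2 -3/8 -11/32]  R=[-43/128 -21/64 -5/16 -1/4 0]  gives -87/256
g_10 [rbbrbrbrrr]  L=[-1 -1/2 -3/8 -11/32]  R=[-87/256 -43/128 -21/64 -5/16 -1/4 0]  gives -175/512
g_11 [rbbrbrbrrrr]  L=[-1 -1/2 -3/8 -11/32]  R=[-175/512 -87/256 -43/128 -21/64 -5/16 -1/4 0]  gives -351/1024
g_12 [rbbrbrbrrrrr]  L=[-1 -1/2 -3/8 -11/32]  R=[-351/1024 -175/512 -87/256 -43/128 -21/64 -5/16 -1/4 0]  gives -703/2048
g_13 [rbbrbrbrrrrrb]  L=[-1 -1/2 -3/8 -11/32 -703/2048]  R=[-351/1024 -175/512 -87/256 -43/128 -21/64 -5/16 -1/4 0]  gives -1405/4096
g_14 [rbbrbrbrrrrrbr]  L=[-1 -1/2 -3/8 -11/32 -703/2048]  R=[-1405/4096 -351/1024 -175/512 -87/256 -43/128 -21/64 -5/16 -1/4 0]  gives -2811/8192

-2811/8192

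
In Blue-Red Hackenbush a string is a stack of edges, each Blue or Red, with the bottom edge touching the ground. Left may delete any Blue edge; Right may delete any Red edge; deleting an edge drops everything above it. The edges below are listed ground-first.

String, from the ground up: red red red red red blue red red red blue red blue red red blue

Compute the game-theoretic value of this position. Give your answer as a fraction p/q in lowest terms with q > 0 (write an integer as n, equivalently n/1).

-5037/1024

Prefix values for red red red red red blue red red red blue red blue red red blue via {L|R} + simplicity:
val_1 [r]  L=[∅]  R=[0]  -> -1
val_2 [rr]  L=[∅]  R=[-1 0]  -> -2
val_3 [rrr]  L=[∅]  R=[-2 -1 0]  -> -3
val_4 [rrrr]  L=[∅]  R=[-3 -2 -1 0]  -> -4
val_5 [rrrrr]  L=[∅]  R=[-4 -3 -2 -1 0]  -> -5
val_6 [rrrrrb]  L=[-5]  R=[-4 -3 -2 -1 0]  -> -9/2
val_7 [rrrrrbr]  L=[-5]  R=[-9/2 -4 -3 -2 -1 0]  -> -19/4
val_8 [rrrrrbrr]  L=[-5]  R=[-19/4 -9/2 -4 -3 -2 -1 0]  -> -39/8
val_9 [rrrrrbrrr]  L=[-5]  R=[-39/8 -19/4 -9/2 -4 -3 -2 -1 0]  -> -79/16
val_10 [rrrrrbrrrb]  L=[-5 -79/16]  R=[-39/8 -19/4 -9/2 -4 -3 -2 -1 0]  -> -157/32
val_11 [rrrrrbrrrbr]  L=[-5 -79/16]  R=[-157/32 -39/8 -19/4 -9/2 -4 -3 -2 -1 0]  -> -315/64
val_12 [rrrrrbrrrbrb]  L=[-5 -79/16 -315/64]  R=[-157/32 -39/8 -19/4 -9/2 -4 -3 -2 -1 0]  -> -629/128
val_13 [rrrrrbrrrbrbr]  L=[-5 -79/16 -315/64]  R=[-629/128 -157/32 -39/8 -19/4 -9/2 -4 -3 -2 -1 0]  -> -1259/256
val_14 [rrrrrbrrrbrbrr]  L=[-5 -79/16 -315/64]  R=[-1259/256 -629/128 -157/32 -39/8 -19/4 -9/2 -4 -3 -2 -1 0]  -> -2519/512
val_15 [rrrrrbrrrbrbrrb]  L=[-5 -79/16 -315/64 -2519/512]  R=[-1259/256 -629/128 -157/32 -39/8 -19/4 -9/2 -4 -3 -2 -1 0]  -> -5037/1024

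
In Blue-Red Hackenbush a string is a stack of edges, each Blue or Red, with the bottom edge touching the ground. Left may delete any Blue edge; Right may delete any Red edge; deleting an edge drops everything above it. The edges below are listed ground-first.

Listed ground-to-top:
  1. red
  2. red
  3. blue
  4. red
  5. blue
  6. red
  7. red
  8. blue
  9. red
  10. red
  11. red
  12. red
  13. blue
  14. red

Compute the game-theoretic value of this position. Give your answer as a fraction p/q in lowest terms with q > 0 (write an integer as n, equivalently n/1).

Recurse on prefixes of the 14-edge string red red blue red blue red red blue red red red red blue red:
step 1: add red to get r; options L={  } R={ 0 } = -1
step 2: add red to get rr; options L={  } R={ -1 0 } = -2
step 3: add blue to get rrb; options L={ -2 } R={ -1 0 } = -3/2
step 4: add red to get rrbr; options L={ -2 } R={ -3/2 -1 0 } = -7/4
step 5: add blue to get rrbrb; options L={ -2 -7/4 } R={ -3/2 -1 0 } = -13/8
step 6: add red to get rrbrbr; options L={ -2 -7/4 } R={ -13/8 -3/2 -1 0 } = -27/16
step 7: add red to get rrbrbrr; options L={ -2 -7/4 } R={ -27/16 -13/8 -3/2 -1 0 } = -55/32
step 8: add blue to get rrbrbrrb; options L={ -2 -7/4 -55/32 } R={ -27/16 -13/8 -3/2 -1 0 } = -109/64
step 9: add red to get rrbrbrrbr; options L={ -2 -7/4 -55/32 } R={ -109/64 -27/16 -13/8 -3/2 -1 0 } = -219/128
step 10: add red to get rrbrbrrbrr; options L={ -2 -7/4 -55/32 } R={ -219/128 -109/64 -27/16 -13/8 -3/2 -1 0 } = -439/256
step 11: add red to get rrbrbrrbrrr; options L={ -2 -7/4 -55/32 } R={ -439/256 -219/128 -109/64 -27/16 -13/8 -3/2 -1 0 } = -879/512
step 12: add red to get rrbrbrrbrrrr; options L={ -2 -7/4 -55/32 } R={ -879/512 -439/256 -219/128 -109/64 -27/16 -13/8 -3/2 -1 0 } = -1759/1024
step 13: add blue to get rrbrbrrbrrrrb; options L={ -2 -7/4 -55/32 -1759/1024 } R={ -879/512 -439/256 -219/128 -109/64 -27/16 -13/8 -3/2 -1 0 } = -3517/2048
step 14: add red to get rrbrbrrbrrrrbr; options L={ -2 -7/4 -55/32 -1759/1024 } R={ -3517/2048 -879/512 -439/256 -219/128 -109/64 -27/16 -13/8 -3/2 -1 0 } = -7035/4096

-7035/4096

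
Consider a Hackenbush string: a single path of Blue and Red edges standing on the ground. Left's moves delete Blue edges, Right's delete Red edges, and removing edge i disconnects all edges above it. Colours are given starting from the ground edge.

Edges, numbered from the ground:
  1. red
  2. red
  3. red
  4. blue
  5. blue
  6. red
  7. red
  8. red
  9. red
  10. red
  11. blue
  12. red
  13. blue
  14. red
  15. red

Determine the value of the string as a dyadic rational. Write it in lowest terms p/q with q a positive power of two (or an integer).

edge 1 of 15 (red): {  | 0 } → -1
edge 2 of 15 (red): {  | -1, 0 } → -2
edge 3 of 15 (red): {  | -2, -1, 0 } → -3
edge 4 of 15 (blue): { -3 | -2, -1, 0 } → -5/2
edge 5 of 15 (blue): { -3, -5/2 | -2, -1, 0 } → -9/4
edge 6 of 15 (red): { -3, -5/2 | -9/4, -2, -1, 0 } → -19/8
edge 7 of 15 (red): { -3, -5/2 | -19/8, -9/4, -2, -1, 0 } → -39/16
edge 8 of 15 (red): { -3, -5/2 | -39/16, -19/8, -9/4, -2, -1, 0 } → -79/32
edge 9 of 15 (red): { -3, -5/2 | -79/32, -39/16, -19/8, -9/4, -2, -1, 0 } → -159/64
edge 10 of 15 (red): { -3, -5/2 | -159/64, -79/32, -39/16, -19/8, -9/4, -2, -1, 0 } → -319/128
edge 11 of 15 (blue): { -3, -5/2, -319/128 | -159/64, -79/32, -39/16, -19/8, -9/4, -2, -1, 0 } → -637/256
edge 12 of 15 (red): { -3, -5/2, -319/128 | -637/256, -159/64, -79/32, -39/16, -19/8, -9/4, -2, -1, 0 } → -1275/512
edge 13 of 15 (blue): { -3, -5/2, -319/128, -1275/512 | -637/256, -159/64, -79/32, -39/16, -19/8, -9/4, -2, -1, 0 } → -2549/1024
edge 14 of 15 (red): { -3, -5/2, -319/128, -1275/512 | -2549/1024, -637/256, -159/64, -79/32, -39/16, -19/8, -9/4, -2, -1, 0 } → -5099/2048
edge 15 of 15 (red): { -3, -5/2, -319/128, -1275/512 | -5099/2048, -2549/1024, -637/256, -159/64, -79/32, -39/16, -19/8, -9/4, -2, -1, 0 } → -10199/4096

-10199/4096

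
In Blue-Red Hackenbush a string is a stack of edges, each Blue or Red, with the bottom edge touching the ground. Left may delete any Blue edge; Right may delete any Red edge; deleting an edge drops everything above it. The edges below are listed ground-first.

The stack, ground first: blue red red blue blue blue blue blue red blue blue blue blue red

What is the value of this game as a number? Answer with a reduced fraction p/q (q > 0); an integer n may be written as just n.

4029/8192

Build val(s[:k]) for k = 1..14, string s = blue red red blue blue blue blue blue red blue blue blue blue red.
step 1: add blue to get b; options L={ 0 } R={ none } gives 1
step 2: add red to get br; options L={ 0 } R={ 1 } gives 1/2
step 3: add red to get brr; options L={ 0 } R={ 1/2; 1 } gives 1/4
step 4: add blue to get brrb; options L={ 0; 1/4 } R={ 1/2; 1 } gives 3/8
step 5: add blue to get brrbb; options L={ 0; 1/4; 3/8 } R={ 1/2; 1 } gives 7/16
step 6: add blue to get brrbbb; options L={ 0; 1/4; 3/8; 7/16 } R={ 1/2; 1 } gives 15/32
step 7: add blue to get brrbbbb; options L={ 0; 1/4; 3/8; 7/16; 15/32 } R={ 1/2; 1 } gives 31/64
step 8: add blue to get brrbbbbb; options L={ 0; 1/4; 3/8; 7/16; 15/32; 31/64 } R={ 1/2; 1 } gives 63/128
step 9: add red to get brrbbbbbr; options L={ 0; 1/4; 3/8; 7/16; 15/32; 31/64 } R={ 63/128; 1/2; 1 } gives 125/256
step 10: add blue to get brrbbbbbrb; options L={ 0; 1/4; 3/8; 7/16; 15/32; 31/64; 125/256 } R={ 63/128; 1/2; 1 } gives 251/512
step 11: add blue to get brrbbbbbrbb; options L={ 0; 1/4; 3/8; 7/16; 15/32; 31/64; 125/256; 251/512 } R={ 63/128; 1/2; 1 } gives 503/1024
step 12: add blue to get brrbbbbbrbbb; options L={ 0; 1/4; 3/8; 7/16; 15/32; 31/64; 125/256; 251/512; 503/1024 } R={ 63/128; 1/2; 1 } gives 1007/2048
step 13: add blue to get brrbbbbbrbbbb; options L={ 0; 1/4; 3/8; 7/16; 15/32; 31/64; 125/256; 251/512; 503/1024; 1007/2048 } R={ 63/128; 1/2; 1 } gives 2015/4096
step 14: add red to get brrbbbbbrbbbbr; options L={ 0; 1/4; 3/8; 7/16; 15/32; 31/64; 125/256; 251/512; 503/1024; 1007/2048 } R={ 2015/4096; 63/128; 1/2; 1 } gives 4029/8192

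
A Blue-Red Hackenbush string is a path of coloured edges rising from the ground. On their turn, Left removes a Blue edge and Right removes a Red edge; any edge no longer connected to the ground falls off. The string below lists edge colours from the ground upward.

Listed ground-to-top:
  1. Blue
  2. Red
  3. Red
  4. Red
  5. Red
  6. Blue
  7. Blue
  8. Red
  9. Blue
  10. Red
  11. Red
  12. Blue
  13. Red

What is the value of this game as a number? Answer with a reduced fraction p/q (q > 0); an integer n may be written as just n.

edge 1 of 13 (Blue): { 0 | — } — 1
edge 2 of 13 (Red): { 0 | 1 } — 1/2
edge 3 of 13 (Red): { 0 | 1/2, 1 } — 1/4
edge 4 of 13 (Red): { 0 | 1/4, 1/2, 1 } — 1/8
edge 5 of 13 (Red): { 0 | 1/8, 1/4, 1/2, 1 } — 1/16
edge 6 of 13 (Blue): { 0, 1/16 | 1/8, 1/4, 1/2, 1 } — 3/32
edge 7 of 13 (Blue): { 0, 1/16, 3/32 | 1/8, 1/4, 1/2, 1 } — 7/64
edge 8 of 13 (Red): { 0, 1/16, 3/32 | 7/64, 1/8, 1/4, 1/2, 1 } — 13/128
edge 9 of 13 (Blue): { 0, 1/16, 3/32, 13/128 | 7/64, 1/8, 1/4, 1/2, 1 } — 27/256
edge 10 of 13 (Red): { 0, 1/16, 3/32, 13/128 | 27/256, 7/64, 1/8, 1/4, 1/2, 1 } — 53/512
edge 11 of 13 (Red): { 0, 1/16, 3/32, 13/128 | 53/512, 27/256, 7/64, 1/8, 1/4, 1/2, 1 } — 105/1024
edge 12 of 13 (Blue): { 0, 1/16, 3/32, 13/128, 105/1024 | 53/512, 27/256, 7/64, 1/8, 1/4, 1/2, 1 } — 211/2048
edge 13 of 13 (Red): { 0, 1/16, 3/32, 13/128, 105/1024 | 211/2048, 53/512, 27/256, 7/64, 1/8, 1/4, 1/2, 1 } — 421/4096

421/4096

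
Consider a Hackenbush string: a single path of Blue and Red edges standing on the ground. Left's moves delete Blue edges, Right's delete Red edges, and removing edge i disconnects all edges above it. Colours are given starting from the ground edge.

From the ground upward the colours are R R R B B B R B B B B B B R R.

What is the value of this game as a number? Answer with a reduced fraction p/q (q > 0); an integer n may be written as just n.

Recurse on prefixes of the 15-edge string R R R B B B R B B B B B B R R:
1 of 15 · R · max L −∞ · min R 0 gives -1
2 of 15 · RR · max L −∞ · min R -1 gives -2
3 of 15 · RRR · max L −∞ · min R -2 gives -3
4 of 15 · RRRB · max L -3 · min R -2 gives -5/2
5 of 15 · RRRBB · max L -5/2 · min R -2 gives -9/4
6 of 15 · RRRBBB · max L -9/4 · min R -2 gives -17/8
7 of 15 · RRRBBBR · max L -9/4 · min R -17/8 gives -35/16
8 of 15 · RRRBBBRB · max L -35/16 · min R -17/8 gives -69/32
9 of 15 · RRRBBBRBB · max L -69/32 · min R -17/8 gives -137/64
10 of 15 · RRRBBBRBBB · max L -137/64 · min R -17/8 gives -273/128
11 of 15 · RRRBBBRBBBB · max L -273/128 · min R -17/8 gives -545/256
12 of 15 · RRRBBBRBBBBB · max L -545/256 · min R -17/8 gives -1089/512
13 of 15 · RRRBBBRBBBBBB · max L -1089/512 · min R -17/8 gives -2177/1024
14 of 15 · RRRBBBRBBBBBBR · max L -1089/512 · min R -2177/1024 gives -4355/2048
15 of 15 · RRRBBBRBBBBBBRR · max L -1089/512 · min R -4355/2048 gives -8711/4096

-8711/4096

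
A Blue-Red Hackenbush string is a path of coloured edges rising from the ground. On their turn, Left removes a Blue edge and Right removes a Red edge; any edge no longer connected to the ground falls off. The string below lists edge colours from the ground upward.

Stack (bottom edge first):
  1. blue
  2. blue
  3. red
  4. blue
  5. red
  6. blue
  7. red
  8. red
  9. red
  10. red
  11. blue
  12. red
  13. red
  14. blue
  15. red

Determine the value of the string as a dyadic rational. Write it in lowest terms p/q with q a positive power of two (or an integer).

Build value(s[:k]) for k = 1..15, string s = blue blue red blue red blue red red red red blue red red blue red.
edge 1 of 15 (blue): { 0 | (no moves) } = 1
edge 2 of 15 (blue): { 0; 1 | (no moves) } = 2
edge 3 of 15 (red): { 0; 1 | 2 } = 3/2
edge 4 of 15 (blue): { 0; 1; 3/2 | 2 } = 7/4
edge 5 of 15 (red): { 0; 1; 3/2 | 7/4; 2 } = 13/8
edge 6 of 15 (blue): { 0; 1; 3/2; 13/8 | 7/4; 2 } = 27/16
edge 7 of 15 (red): { 0; 1; 3/2; 13/8 | 27/16; 7/4; 2 } = 53/32
edge 8 of 15 (red): { 0; 1; 3/2; 13/8 | 53/32; 27/16; 7/4; 2 } = 105/64
edge 9 of 15 (red): { 0; 1; 3/2; 13/8 | 105/64; 53/32; 27/16; 7/4; 2 } = 209/128
edge 10 of 15 (red): { 0; 1; 3/2; 13/8 | 209/128; 105/64; 53/32; 27/16; 7/4; 2 } = 417/256
edge 11 of 15 (blue): { 0; 1; 3/2; 13/8; 417/256 | 209/128; 105/64; 53/32; 27/16; 7/4; 2 } = 835/512
edge 12 of 15 (red): { 0; 1; 3/2; 13/8; 417/256 | 835/512; 209/128; 105/64; 53/32; 27/16; 7/4; 2 } = 1669/1024
edge 13 of 15 (red): { 0; 1; 3/2; 13/8; 417/256 | 1669/1024; 835/512; 209/128; 105/64; 53/32; 27/16; 7/4; 2 } = 3337/2048
edge 14 of 15 (blue): { 0; 1; 3/2; 13/8; 417/256; 3337/2048 | 1669/1024; 835/512; 209/128; 105/64; 53/32; 27/16; 7/4; 2 } = 6675/4096
edge 15 of 15 (red): { 0; 1; 3/2; 13/8; 417/256; 3337/2048 | 6675/4096; 1669/1024; 835/512; 209/128; 105/64; 53/32; 27/16; 7/4; 2 } = 13349/8192

13349/8192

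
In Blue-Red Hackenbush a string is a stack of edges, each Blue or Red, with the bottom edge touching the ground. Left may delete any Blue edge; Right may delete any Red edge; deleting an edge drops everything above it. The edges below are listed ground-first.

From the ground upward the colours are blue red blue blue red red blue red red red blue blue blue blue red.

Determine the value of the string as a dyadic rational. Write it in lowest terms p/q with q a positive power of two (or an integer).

12861/16384

step 1: add blue to get b; options L={ 0 } R={ (no moves) } = 1
step 2: add red to get br; options L={ 0 } R={ 1 } = 1/2
step 3: add blue to get brb; options L={ 0 1/2 } R={ 1 } = 3/4
step 4: add blue to get brbb; options L={ 0 1/2 3/4 } R={ 1 } = 7/8
step 5: add red to get brbbr; options L={ 0 1/2 3/4 } R={ 7/8 1 } = 13/16
step 6: add red to get brbbrr; options L={ 0 1/2 3/4 } R={ 13/16 7/8 1 } = 25/32
step 7: add blue to get brbbrrb; options L={ 0 1/2 3/4 25/32 } R={ 13/16 7/8 1 } = 51/64
step 8: add red to get brbbrrbr; options L={ 0 1/2 3/4 25/32 } R={ 51/64 13/16 7/8 1 } = 101/128
step 9: add red to get brbbrrbrr; options L={ 0 1/2 3/4 25/32 } R={ 101/128 51/64 13/16 7/8 1 } = 201/256
step 10: add red to get brbbrrbrrr; options L={ 0 1/2 3/4 25/32 } R={ 201/256 101/128 51/64 13/16 7/8 1 } = 401/512
step 11: add blue to get brbbrrbrrrb; options L={ 0 1/2 3/4 25/32 401/512 } R={ 201/256 101/128 51/64 13/16 7/8 1 } = 803/1024
step 12: add blue to get brbbrrbrrrbb; options L={ 0 1/2 3/4 25/32 401/512 803/1024 } R={ 201/256 101/128 51/64 13/16 7/8 1 } = 1607/2048
step 13: add blue to get brbbrrbrrrbbb; options L={ 0 1/2 3/4 25/32 401/512 803/1024 1607/2048 } R={ 201/256 101/128 51/64 13/16 7/8 1 } = 3215/4096
step 14: add blue to get brbbrrbrrrbbbb; options L={ 0 1/2 3/4 25/32 401/512 803/1024 1607/2048 3215/4096 } R={ 201/256 101/128 51/64 13/16 7/8 1 } = 6431/8192
step 15: add red to get brbbrrbrrrbbbbr; options L={ 0 1/2 3/4 25/32 401/512 803/1024 1607/2048 3215/4096 } R={ 6431/8192 201/256 101/128 51/64 13/16 7/8 1 } = 12861/16384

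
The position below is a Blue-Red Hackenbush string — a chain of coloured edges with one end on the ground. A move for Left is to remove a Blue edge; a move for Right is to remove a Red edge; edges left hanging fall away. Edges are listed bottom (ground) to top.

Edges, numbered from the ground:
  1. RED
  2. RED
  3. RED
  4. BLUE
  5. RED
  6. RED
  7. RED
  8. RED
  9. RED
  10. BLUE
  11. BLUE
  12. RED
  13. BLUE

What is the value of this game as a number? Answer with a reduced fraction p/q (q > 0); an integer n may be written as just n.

edge 1 of 13 (RED): { — | 0 } — -1
edge 2 of 13 (RED): { — | -1 0 } — -2
edge 3 of 13 (RED): { — | -2 -1 0 } — -3
edge 4 of 13 (BLUE): { -3 | -2 -1 0 } — -5/2
edge 5 of 13 (RED): { -3 | -5/2 -2 -1 0 } — -11/4
edge 6 of 13 (RED): { -3 | -11/4 -5/2 -2 -1 0 } — -23/8
edge 7 of 13 (RED): { -3 | -23/8 -11/4 -5/2 -2 -1 0 } — -47/16
edge 8 of 13 (RED): { -3 | -47/16 -23/8 -11/4 -5/2 -2 -1 0 } — -95/32
edge 9 of 13 (RED): { -3 | -95/32 -47/16 -23/8 -11/4 -5/2 -2 -1 0 } — -191/64
edge 10 of 13 (BLUE): { -3 -191/64 | -95/32 -47/16 -23/8 -11/4 -5/2 -2 -1 0 } — -381/128
edge 11 of 13 (BLUE): { -3 -191/64 -381/128 | -95/32 -47/16 -23/8 -11/4 -5/2 -2 -1 0 } — -761/256
edge 12 of 13 (RED): { -3 -191/64 -381/128 | -761/256 -95/32 -47/16 -23/8 -11/4 -5/2 -2 -1 0 } — -1523/512
edge 13 of 13 (BLUE): { -3 -191/64 -381/128 -1523/512 | -761/256 -95/32 -47/16 -23/8 -11/4 -5/2 -2 -1 0 } — -3045/1024

-3045/1024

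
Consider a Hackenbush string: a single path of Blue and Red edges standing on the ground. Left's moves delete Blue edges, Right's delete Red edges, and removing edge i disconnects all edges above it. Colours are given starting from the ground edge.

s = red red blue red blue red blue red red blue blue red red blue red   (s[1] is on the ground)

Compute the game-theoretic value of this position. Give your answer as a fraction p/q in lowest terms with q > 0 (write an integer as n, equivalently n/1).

-13723/8192

1 of 15 · r · max L −∞ · min R 0 => -1
2 of 15 · rr · max L −∞ · min R -1 => -2
3 of 15 · rrb · max L -2 · min R -1 => -3/2
4 of 15 · rrbr · max L -2 · min R -3/2 => -7/4
5 of 15 · rrbrb · max L -7/4 · min R -3/2 => -13/8
6 of 15 · rrbrbr · max L -7/4 · min R -13/8 => -27/16
7 of 15 · rrbrbrb · max L -27/16 · min R -13/8 => -53/32
8 of 15 · rrbrbrbr · max L -27/16 · min R -53/32 => -107/64
9 of 15 · rrbrbrbrr · max L -27/16 · min R -107/64 => -215/128
10 of 15 · rrbrbrbrrb · max L -215/128 · min R -107/64 => -429/256
11 of 15 · rrbrbrbrrbb · max L -429/256 · min R -107/64 => -857/512
12 of 15 · rrbrbrbrrbbr · max L -429/256 · min R -857/512 => -1715/1024
13 of 15 · rrbrbrbrrbbrr · max L -429/256 · min R -1715/1024 => -3431/2048
14 of 15 · rrbrbrbrrbbrrb · max L -3431/2048 · min R -1715/1024 => -6861/4096
15 of 15 · rrbrbrbrrbbrrbr · max L -3431/2048 · min R -6861/4096 => -13723/8192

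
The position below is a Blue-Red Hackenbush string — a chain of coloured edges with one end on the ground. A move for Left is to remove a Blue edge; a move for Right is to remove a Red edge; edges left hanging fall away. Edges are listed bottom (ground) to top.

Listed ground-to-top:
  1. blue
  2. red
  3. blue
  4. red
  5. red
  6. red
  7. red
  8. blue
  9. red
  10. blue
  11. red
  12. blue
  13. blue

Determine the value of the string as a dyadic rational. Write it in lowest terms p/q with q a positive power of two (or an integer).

2135/4096

Prefix values for blue red blue red red red red blue red blue red blue blue via {L|R} + simplicity:
G(b) = { 0 | · } → 1
G(br) = { 0 | 1 } → 1/2
G(brb) = { 0 1/2 | 1 } → 3/4
G(brbr) = { 0 1/2 | 3/4 1 } → 5/8
G(brbrr) = { 0 1/2 | 5/8 3/4 1 } → 9/16
G(brbrrr) = { 0 1/2 | 9/16 5/8 3/4 1 } → 17/32
G(brbrrrr) = { 0 1/2 | 17/32 9/16 5/8 3/4 1 } → 33/64
G(brbrrrrb) = { 0 1/2 33/64 | 17/32 9/16 5/8 3/4 1 } → 67/128
G(brbrrrrbr) = { 0 1/2 33/64 | 67/128 17/32 9/16 5/8 3/4 1 } → 133/256
G(brbrrrrbrb) = { 0 1/2 33/64 133/256 | 67/128 17/32 9/16 5/8 3/4 1 } → 267/512
G(brbrrrrbrbr) = { 0 1/2 33/64 133/256 | 267/512 67/128 17/32 9/16 5/8 3/4 1 } → 533/1024
G(brbrrrrbrbrb) = { 0 1/2 33/64 133/256 533/1024 | 267/512 67/128 17/32 9/16 5/8 3/4 1 } → 1067/2048
G(brbrrrrbrbrbb) = { 0 1/2 33/64 133/256 533/1024 1067/2048 | 267/512 67/128 17/32 9/16 5/8 3/4 1 } → 2135/4096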